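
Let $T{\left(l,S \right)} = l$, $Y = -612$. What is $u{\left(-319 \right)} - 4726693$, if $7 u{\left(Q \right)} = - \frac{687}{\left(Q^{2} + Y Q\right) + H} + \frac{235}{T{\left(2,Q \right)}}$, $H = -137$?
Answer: $- \frac{9821863013629}{2077964} \approx -4.7267 \cdot 10^{6}$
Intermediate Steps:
$u{\left(Q \right)} = \frac{235}{14} - \frac{687}{7 \left(-137 + Q^{2} - 612 Q\right)}$ ($u{\left(Q \right)} = \frac{- \frac{687}{\left(Q^{2} - 612 Q\right) - 137} + \frac{235}{2}}{7} = \frac{- \frac{687}{-137 + Q^{2} - 612 Q} + 235 \cdot \frac{1}{2}}{7} = \frac{- \frac{687}{-137 + Q^{2} - 612 Q} + \frac{235}{2}}{7} = \frac{\frac{235}{2} - \frac{687}{-137 + Q^{2} - 612 Q}}{7} = \frac{235}{14} - \frac{687}{7 \left(-137 + Q^{2} - 612 Q\right)}$)
$u{\left(-319 \right)} - 4726693 = \frac{-33569 - -45878580 + 235 \left(-319\right)^{2}}{14 \left(-137 + \left(-319\right)^{2} - -195228\right)} - 4726693 = \frac{-33569 + 45878580 + 235 \cdot 101761}{14 \left(-137 + 101761 + 195228\right)} - 4726693 = \frac{-33569 + 45878580 + 23913835}{14 \cdot 296852} - 4726693 = \frac{1}{14} \cdot \frac{1}{296852} \cdot 69758846 - 4726693 = \frac{34879423}{2077964} - 4726693 = - \frac{9821863013629}{2077964}$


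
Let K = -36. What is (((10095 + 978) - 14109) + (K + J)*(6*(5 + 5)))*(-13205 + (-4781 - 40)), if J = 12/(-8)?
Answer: 95285436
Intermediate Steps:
J = -3/2 (J = -⅛*12 = -3/2 ≈ -1.5000)
(((10095 + 978) - 14109) + (K + J)*(6*(5 + 5)))*(-13205 + (-4781 - 40)) = (((10095 + 978) - 14109) + (-36 - 3/2)*(6*(5 + 5)))*(-13205 + (-4781 - 40)) = ((11073 - 14109) - 225*10)*(-13205 - 4821) = (-3036 - 75/2*60)*(-18026) = (-3036 - 2250)*(-18026) = -5286*(-18026) = 95285436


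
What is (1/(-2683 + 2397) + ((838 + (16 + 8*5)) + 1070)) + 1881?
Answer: 1099669/286 ≈ 3845.0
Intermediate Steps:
(1/(-2683 + 2397) + ((838 + (16 + 8*5)) + 1070)) + 1881 = (1/(-286) + ((838 + (16 + 40)) + 1070)) + 1881 = (-1/286 + ((838 + 56) + 1070)) + 1881 = (-1/286 + (894 + 1070)) + 1881 = (-1/286 + 1964) + 1881 = 561703/286 + 1881 = 1099669/286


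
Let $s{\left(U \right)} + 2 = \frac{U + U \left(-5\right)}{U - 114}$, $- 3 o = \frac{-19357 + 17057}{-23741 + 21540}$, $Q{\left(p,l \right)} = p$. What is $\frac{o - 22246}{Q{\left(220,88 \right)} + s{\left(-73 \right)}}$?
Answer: $- \frac{13734461653}{133624911} \approx -102.78$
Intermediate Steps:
$o = - \frac{2300}{6603}$ ($o = - \frac{\left(-19357 + 17057\right) \frac{1}{-23741 + 21540}}{3} = - \frac{\left(-2300\right) \frac{1}{-2201}}{3} = - \frac{\left(-2300\right) \left(- \frac{1}{2201}\right)}{3} = \left(- \frac{1}{3}\right) \frac{2300}{2201} = - \frac{2300}{6603} \approx -0.34833$)
$s{\left(U \right)} = -2 - \frac{4 U}{-114 + U}$ ($s{\left(U \right)} = -2 + \frac{U + U \left(-5\right)}{U - 114} = -2 + \frac{U - 5 U}{-114 + U} = -2 + \frac{\left(-4\right) U}{-114 + U} = -2 - \frac{4 U}{-114 + U}$)
$\frac{o - 22246}{Q{\left(220,88 \right)} + s{\left(-73 \right)}} = \frac{- \frac{2300}{6603} - 22246}{220 + \frac{6 \left(38 - -73\right)}{-114 - 73}} = - \frac{146892638}{6603 \left(220 + \frac{6 \left(38 + 73\right)}{-187}\right)} = - \frac{146892638}{6603 \left(220 + 6 \left(- \frac{1}{187}\right) 111\right)} = - \frac{146892638}{6603 \left(220 - \frac{666}{187}\right)} = - \frac{146892638}{6603 \cdot \frac{40474}{187}} = \left(- \frac{146892638}{6603}\right) \frac{187}{40474} = - \frac{13734461653}{133624911}$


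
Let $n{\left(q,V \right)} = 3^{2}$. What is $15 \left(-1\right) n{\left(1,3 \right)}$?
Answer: $-135$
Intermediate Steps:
$n{\left(q,V \right)} = 9$
$15 \left(-1\right) n{\left(1,3 \right)} = 15 \left(-1\right) 9 = \left(-15\right) 9 = -135$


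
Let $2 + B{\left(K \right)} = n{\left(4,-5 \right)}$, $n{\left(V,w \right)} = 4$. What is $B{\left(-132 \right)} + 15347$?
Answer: $15349$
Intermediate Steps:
$B{\left(K \right)} = 2$ ($B{\left(K \right)} = -2 + 4 = 2$)
$B{\left(-132 \right)} + 15347 = 2 + 15347 = 15349$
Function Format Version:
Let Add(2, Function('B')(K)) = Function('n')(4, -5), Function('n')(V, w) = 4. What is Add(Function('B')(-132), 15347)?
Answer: 15349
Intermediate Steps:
Function('B')(K) = 2 (Function('B')(K) = Add(-2, 4) = 2)
Add(Function('B')(-132), 15347) = Add(2, 15347) = 15349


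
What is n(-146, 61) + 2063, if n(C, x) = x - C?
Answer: 2270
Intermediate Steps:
n(-146, 61) + 2063 = (61 - 1*(-146)) + 2063 = (61 + 146) + 2063 = 207 + 2063 = 2270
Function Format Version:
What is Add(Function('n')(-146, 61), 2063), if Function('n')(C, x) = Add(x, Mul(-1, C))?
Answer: 2270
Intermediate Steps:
Add(Function('n')(-146, 61), 2063) = Add(Add(61, Mul(-1, -146)), 2063) = Add(Add(61, 146), 2063) = Add(207, 2063) = 2270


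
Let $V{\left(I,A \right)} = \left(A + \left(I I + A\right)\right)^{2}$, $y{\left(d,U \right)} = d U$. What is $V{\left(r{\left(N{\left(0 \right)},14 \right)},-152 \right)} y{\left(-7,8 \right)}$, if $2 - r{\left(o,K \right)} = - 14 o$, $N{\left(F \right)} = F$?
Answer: $-5040000$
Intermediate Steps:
$y{\left(d,U \right)} = U d$
$r{\left(o,K \right)} = 2 + 14 o$ ($r{\left(o,K \right)} = 2 - - 14 o = 2 + 14 o$)
$V{\left(I,A \right)} = \left(I^{2} + 2 A\right)^{2}$ ($V{\left(I,A \right)} = \left(A + \left(I^{2} + A\right)\right)^{2} = \left(A + \left(A + I^{2}\right)\right)^{2} = \left(I^{2} + 2 A\right)^{2}$)
$V{\left(r{\left(N{\left(0 \right)},14 \right)},-152 \right)} y{\left(-7,8 \right)} = \left(\left(2 + 14 \cdot 0\right)^{2} + 2 \left(-152\right)\right)^{2} \cdot 8 \left(-7\right) = \left(\left(2 + 0\right)^{2} - 304\right)^{2} \left(-56\right) = \left(2^{2} - 304\right)^{2} \left(-56\right) = \left(4 - 304\right)^{2} \left(-56\right) = \left(-300\right)^{2} \left(-56\right) = 90000 \left(-56\right) = -5040000$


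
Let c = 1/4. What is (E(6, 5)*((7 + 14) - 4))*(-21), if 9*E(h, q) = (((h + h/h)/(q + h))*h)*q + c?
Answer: -101269/132 ≈ -767.19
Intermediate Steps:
c = ¼ ≈ 0.25000
E(h, q) = 1/36 + h*q*(1 + h)/(9*(h + q)) (E(h, q) = ((((h + h/h)/(q + h))*h)*q + ¼)/9 = ((((h + 1)/(h + q))*h)*q + ¼)/9 = ((((1 + h)/(h + q))*h)*q + ¼)/9 = ((h*(1 + h)/(h + q))*q + ¼)/9 = (h*q*(1 + h)/(h + q) + ¼)/9 = (¼ + h*q*(1 + h)/(h + q))/9 = 1/36 + h*q*(1 + h)/(9*(h + q)))
(E(6, 5)*((7 + 14) - 4))*(-21) = (((6 + 5 + 4*6*5 + 4*5*6²)/(36*(6 + 5)))*((7 + 14) - 4))*(-21) = (((1/36)*(6 + 5 + 120 + 4*5*36)/11)*(21 - 4))*(-21) = (((1/36)*(1/11)*(6 + 5 + 120 + 720))*17)*(-21) = (((1/36)*(1/11)*851)*17)*(-21) = ((851/396)*17)*(-21) = (14467/396)*(-21) = -101269/132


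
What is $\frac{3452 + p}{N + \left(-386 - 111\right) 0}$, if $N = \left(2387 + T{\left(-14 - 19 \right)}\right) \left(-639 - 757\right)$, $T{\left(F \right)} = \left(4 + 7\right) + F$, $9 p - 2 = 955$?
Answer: $- \frac{2135}{1980924} \approx -0.0010778$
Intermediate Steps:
$p = \frac{319}{3}$ ($p = \frac{2}{9} + \frac{1}{9} \cdot 955 = \frac{2}{9} + \frac{955}{9} = \frac{319}{3} \approx 106.33$)
$T{\left(F \right)} = 11 + F$
$N = -3301540$ ($N = \left(2387 + \left(11 - 33\right)\right) \left(-639 - 757\right) = \left(2387 + \left(11 - 33\right)\right) \left(-1396\right) = \left(2387 - 22\right) \left(-1396\right) = 2365 \left(-1396\right) = -3301540$)
$\frac{3452 + p}{N + \left(-386 - 111\right) 0} = \frac{3452 + \frac{319}{3}}{-3301540 + \left(-386 - 111\right) 0} = \frac{10675}{3 \left(-3301540 - 0\right)} = \frac{10675}{3 \left(-3301540 + 0\right)} = \frac{10675}{3 \left(-3301540\right)} = \frac{10675}{3} \left(- \frac{1}{3301540}\right) = - \frac{2135}{1980924}$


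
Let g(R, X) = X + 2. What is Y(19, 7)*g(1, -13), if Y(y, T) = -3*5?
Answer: 165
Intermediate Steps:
g(R, X) = 2 + X
Y(y, T) = -15
Y(19, 7)*g(1, -13) = -15*(2 - 13) = -15*(-11) = 165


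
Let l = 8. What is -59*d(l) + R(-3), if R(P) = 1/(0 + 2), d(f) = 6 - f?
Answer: 237/2 ≈ 118.50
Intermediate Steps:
R(P) = ½ (R(P) = 1/2 = ½)
-59*d(l) + R(-3) = -59*(6 - 1*8) + ½ = -59*(6 - 8) + ½ = -59*(-2) + ½ = 118 + ½ = 237/2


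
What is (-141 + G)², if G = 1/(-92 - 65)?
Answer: 490091044/24649 ≈ 19883.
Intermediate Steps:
G = -1/157 (G = 1/(-157) = -1/157 ≈ -0.0063694)
(-141 + G)² = (-141 - 1/157)² = (-22138/157)² = 490091044/24649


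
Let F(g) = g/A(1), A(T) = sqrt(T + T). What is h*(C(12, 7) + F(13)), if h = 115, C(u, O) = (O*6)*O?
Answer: 33810 + 1495*sqrt(2)/2 ≈ 34867.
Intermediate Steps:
C(u, O) = 6*O**2 (C(u, O) = (6*O)*O = 6*O**2)
A(T) = sqrt(2)*sqrt(T) (A(T) = sqrt(2*T) = sqrt(2)*sqrt(T))
F(g) = g*sqrt(2)/2 (F(g) = g/((sqrt(2)*sqrt(1))) = g/((sqrt(2)*1)) = g/(sqrt(2)) = g*(sqrt(2)/2) = g*sqrt(2)/2)
h*(C(12, 7) + F(13)) = 115*(6*7**2 + (1/2)*13*sqrt(2)) = 115*(6*49 + 13*sqrt(2)/2) = 115*(294 + 13*sqrt(2)/2) = 33810 + 1495*sqrt(2)/2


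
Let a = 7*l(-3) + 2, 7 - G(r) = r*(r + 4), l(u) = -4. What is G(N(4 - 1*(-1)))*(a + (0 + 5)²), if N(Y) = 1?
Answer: -2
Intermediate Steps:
G(r) = 7 - r*(4 + r) (G(r) = 7 - r*(r + 4) = 7 - r*(4 + r))
a = -26 (a = 7*(-4) + 2 = -28 + 2 = -26)
G(N(4 - 1*(-1)))*(a + (0 + 5)²) = (7 - 1*1² - 4*1)*(-26 + (0 + 5)²) = (7 - 1*1 - 4)*(-26 + 5²) = (7 - 1 - 4)*(-26 + 25) = 2*(-1) = -2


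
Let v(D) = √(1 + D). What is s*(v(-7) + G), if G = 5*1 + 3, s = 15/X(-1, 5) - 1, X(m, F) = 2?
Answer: 52 + 13*I*√6/2 ≈ 52.0 + 15.922*I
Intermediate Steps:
s = 13/2 (s = 15/2 - 1 = 13/2 ≈ 6.5000)
G = 8 (G = 5 + 3 = 8)
s*(v(-7) + G) = 13*(√(1 - 7) + 8)/2 = 13*(√(-6) + 8)/2 = 13*(I*√6 + 8)/2 = 13*(8 + I*√6)/2 = 52 + 13*I*√6/2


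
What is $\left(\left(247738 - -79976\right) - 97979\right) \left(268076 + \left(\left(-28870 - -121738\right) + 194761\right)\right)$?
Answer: $127664888175$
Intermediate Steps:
$\left(\left(247738 - -79976\right) - 97979\right) \left(268076 + \left(\left(-28870 - -121738\right) + 194761\right)\right) = \left(\left(247738 + 79976\right) - 97979\right) \left(268076 + \left(\left(-28870 + 121738\right) + 194761\right)\right) = \left(327714 - 97979\right) \left(268076 + \left(92868 + 194761\right)\right) = 229735 \left(268076 + 287629\right) = 229735 \cdot 555705 = 127664888175$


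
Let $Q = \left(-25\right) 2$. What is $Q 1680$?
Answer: $-84000$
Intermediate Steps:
$Q = -50$
$Q 1680 = \left(-50\right) 1680 = -84000$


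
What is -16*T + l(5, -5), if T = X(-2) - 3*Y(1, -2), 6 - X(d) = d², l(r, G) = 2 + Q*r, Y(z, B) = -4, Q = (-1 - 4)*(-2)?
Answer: -172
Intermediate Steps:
Q = 10 (Q = -5*(-2) = 10)
l(r, G) = 2 + 10*r
X(d) = 6 - d²
T = 14 (T = (6 - 1*(-2)²) - 3*(-4) = (6 - 1*4) + 12 = (6 - 4) + 12 = 2 + 12 = 14)
-16*T + l(5, -5) = -16*14 + (2 + 10*5) = -224 + (2 + 50) = -224 + 52 = -172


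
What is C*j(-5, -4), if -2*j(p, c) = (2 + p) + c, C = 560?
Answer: 1960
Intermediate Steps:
j(p, c) = -1 - c/2 - p/2 (j(p, c) = -((2 + p) + c)/2 = -(2 + c + p)/2 = -1 - c/2 - p/2)
C*j(-5, -4) = 560*(-1 - ½*(-4) - ½*(-5)) = 560*(-1 + 2 + 5/2) = 560*(7/2) = 1960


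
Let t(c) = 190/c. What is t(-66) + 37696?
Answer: 1243873/33 ≈ 37693.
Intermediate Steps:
t(-66) + 37696 = 190/(-66) + 37696 = 190*(-1/66) + 37696 = -95/33 + 37696 = 1243873/33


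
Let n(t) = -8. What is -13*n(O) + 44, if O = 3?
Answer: 148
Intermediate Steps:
-13*n(O) + 44 = -13*(-8) + 44 = 104 + 44 = 148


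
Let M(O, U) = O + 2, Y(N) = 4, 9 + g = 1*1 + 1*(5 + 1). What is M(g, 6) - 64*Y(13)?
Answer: -256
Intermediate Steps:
g = -2 (g = -9 + (1*1 + 1*(5 + 1)) = -9 + (1 + 1*6) = -9 + (1 + 6) = -9 + 7 = -2)
M(O, U) = 2 + O
M(g, 6) - 64*Y(13) = (2 - 2) - 64*4 = 0 - 256 = -256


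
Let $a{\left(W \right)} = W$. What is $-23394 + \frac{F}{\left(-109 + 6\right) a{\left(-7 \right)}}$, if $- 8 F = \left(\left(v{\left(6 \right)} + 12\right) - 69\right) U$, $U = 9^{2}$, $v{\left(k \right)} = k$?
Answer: $- \frac{134932461}{5768} \approx -23393.0$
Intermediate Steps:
$U = 81$
$F = \frac{4131}{8}$ ($F = - \frac{\left(\left(6 + 12\right) - 69\right) 81}{8} = - \frac{\left(18 - 69\right) 81}{8} = - \frac{\left(-51\right) 81}{8} = \left(- \frac{1}{8}\right) \left(-4131\right) = \frac{4131}{8} \approx 516.38$)
$-23394 + \frac{F}{\left(-109 + 6\right) a{\left(-7 \right)}} = -23394 + \frac{4131}{8 \left(-109 + 6\right) \left(-7\right)} = -23394 + \frac{4131}{8 \left(\left(-103\right) \left(-7\right)\right)} = -23394 + \frac{4131}{8 \cdot 721} = -23394 + \frac{4131}{8} \cdot \frac{1}{721} = -23394 + \frac{4131}{5768} = - \frac{134932461}{5768}$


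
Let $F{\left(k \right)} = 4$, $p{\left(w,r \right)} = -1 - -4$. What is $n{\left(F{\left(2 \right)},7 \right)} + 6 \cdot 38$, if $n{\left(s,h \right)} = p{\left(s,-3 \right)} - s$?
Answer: $227$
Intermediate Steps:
$p{\left(w,r \right)} = 3$ ($p{\left(w,r \right)} = -1 + 4 = 3$)
$n{\left(s,h \right)} = 3 - s$
$n{\left(F{\left(2 \right)},7 \right)} + 6 \cdot 38 = \left(3 - 4\right) + 6 \cdot 38 = \left(3 - 4\right) + 228 = -1 + 228 = 227$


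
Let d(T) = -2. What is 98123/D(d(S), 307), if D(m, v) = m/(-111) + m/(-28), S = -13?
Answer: 152483142/139 ≈ 1.0970e+6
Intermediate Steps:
D(m, v) = -139*m/3108 (D(m, v) = m*(-1/111) + m*(-1/28) = -m/111 - m/28 = -139*m/3108)
98123/D(d(S), 307) = 98123/((-139/3108*(-2))) = 98123/(139/1554) = 98123*(1554/139) = 152483142/139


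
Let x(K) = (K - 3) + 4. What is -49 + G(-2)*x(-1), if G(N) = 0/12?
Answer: -49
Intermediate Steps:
G(N) = 0 (G(N) = 0*(1/12) = 0)
x(K) = 1 + K (x(K) = (-3 + K) + 4 = 1 + K)
-49 + G(-2)*x(-1) = -49 + 0*(1 - 1) = -49 + 0*0 = -49 + 0 = -49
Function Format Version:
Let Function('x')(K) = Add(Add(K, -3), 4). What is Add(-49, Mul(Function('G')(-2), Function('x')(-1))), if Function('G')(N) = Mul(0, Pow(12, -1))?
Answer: -49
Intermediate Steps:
Function('G')(N) = 0 (Function('G')(N) = Mul(0, Rational(1, 12)) = 0)
Function('x')(K) = Add(1, K) (Function('x')(K) = Add(Add(-3, K), 4) = Add(1, K))
Add(-49, Mul(Function('G')(-2), Function('x')(-1))) = Add(-49, Mul(0, Add(1, -1))) = Add(-49, Mul(0, 0)) = Add(-49, 0) = -49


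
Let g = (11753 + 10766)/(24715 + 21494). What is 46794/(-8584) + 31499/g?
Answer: 6246639175929/96651548 ≈ 64631.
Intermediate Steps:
g = 22519/46209 ≈ 0.48733
46794/(-8584) + 31499/g = 46794/(-8584) + 31499/(22519/46209) = 46794*(-1/8584) + 31499*(46209/22519) = -23397/4292 + 1455537291/22519 = 6246639175929/96651548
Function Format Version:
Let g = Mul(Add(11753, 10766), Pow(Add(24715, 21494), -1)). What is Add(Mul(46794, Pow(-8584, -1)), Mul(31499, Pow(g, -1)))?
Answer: Rational(6246639175929, 96651548) ≈ 64631.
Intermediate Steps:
g = Rational(22519, 46209) (g = Mul(22519, Pow(46209, -1)) = Mul(22519, Rational(1, 46209)) = Rational(22519, 46209) ≈ 0.48733)
Add(Mul(46794, Pow(-8584, -1)), Mul(31499, Pow(g, -1))) = Add(Mul(46794, Pow(-8584, -1)), Mul(31499, Pow(Rational(22519, 46209), -1))) = Add(Mul(46794, Rational(-1, 8584)), Mul(31499, Rational(46209, 22519))) = Add(Rational(-23397, 4292), Rational(1455537291, 22519)) = Rational(6246639175929, 96651548)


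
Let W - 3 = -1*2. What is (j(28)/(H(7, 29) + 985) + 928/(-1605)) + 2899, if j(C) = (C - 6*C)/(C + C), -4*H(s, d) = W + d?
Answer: 1818917492/627555 ≈ 2898.4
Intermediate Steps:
W = 1 (W = 3 - 1*2 = 3 - 2 = 1)
H(s, d) = -¼ - d/4 (H(s, d) = -(1 + d)/4 = -¼ - d/4)
j(C) = -5/2 (j(C) = (-5*C)/((2*C)) = (-5*C)*(1/(2*C)) = -5/2)
(j(28)/(H(7, 29) + 985) + 928/(-1605)) + 2899 = (-5/(2*((-¼ - ¼*29) + 985)) + 928/(-1605)) + 2899 = (-5/(2*((-¼ - 29/4) + 985)) + 928*(-1/1605)) + 2899 = (-5/(2*(-15/2 + 985)) - 928/1605) + 2899 = (-5/(2*1955/2) - 928/1605) + 2899 = (-5/2*2/1955 - 928/1605) + 2899 = (-1/391 - 928/1605) + 2899 = -364453/627555 + 2899 = 1818917492/627555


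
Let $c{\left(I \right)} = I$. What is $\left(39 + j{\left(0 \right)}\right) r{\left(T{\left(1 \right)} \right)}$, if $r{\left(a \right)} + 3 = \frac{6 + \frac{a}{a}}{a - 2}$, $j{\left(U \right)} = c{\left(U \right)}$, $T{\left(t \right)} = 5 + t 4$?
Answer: $-78$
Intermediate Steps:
$T{\left(t \right)} = 5 + 4 t$
$j{\left(U \right)} = U$
$r{\left(a \right)} = -3 + \frac{7}{-2 + a}$ ($r{\left(a \right)} = -3 + \frac{6 + \frac{a}{a}}{a - 2} = -3 + \frac{6 + 1}{-2 + a} = -3 + \frac{7}{-2 + a}$)
$\left(39 + j{\left(0 \right)}\right) r{\left(T{\left(1 \right)} \right)} = \left(39 + 0\right) \frac{13 - 3 \left(5 + 4 \cdot 1\right)}{-2 + \left(5 + 4 \cdot 1\right)} = 39 \frac{13 - 3 \left(5 + 4\right)}{-2 + \left(5 + 4\right)} = 39 \frac{13 - 27}{-2 + 9} = 39 \frac{13 - 27}{7} = 39 \cdot \frac{1}{7} \left(-14\right) = 39 \left(-2\right) = -78$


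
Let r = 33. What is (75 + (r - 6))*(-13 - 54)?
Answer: -6834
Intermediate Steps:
(75 + (r - 6))*(-13 - 54) = (75 + (33 - 6))*(-13 - 54) = (75 + 27)*(-67) = 102*(-67) = -6834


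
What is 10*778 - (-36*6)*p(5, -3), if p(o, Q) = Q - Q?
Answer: 7780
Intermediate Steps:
p(o, Q) = 0
10*778 - (-36*6)*p(5, -3) = 10*778 - (-36*6)*0 = 7780 - (-216)*0 = 7780 - 1*0 = 7780 + 0 = 7780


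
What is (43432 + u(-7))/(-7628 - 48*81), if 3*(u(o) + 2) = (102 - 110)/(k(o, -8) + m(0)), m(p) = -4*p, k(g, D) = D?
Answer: -130291/34548 ≈ -3.7713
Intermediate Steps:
u(o) = -5/3 (u(o) = -2 + ((102 - 110)/(-8 - 4*0))/3 = -2 + (-8/(-8 + 0))/3 = -2 + (-8/(-8))/3 = -2 + (-8*(-1/8))/3 = -2 + (1/3)*1 = -2 + 1/3 = -5/3)
(43432 + u(-7))/(-7628 - 48*81) = (43432 - 5/3)/(-7628 - 48*81) = 130291/(3*(-7628 - 3888)) = (130291/3)/(-11516) = (130291/3)*(-1/11516) = -130291/34548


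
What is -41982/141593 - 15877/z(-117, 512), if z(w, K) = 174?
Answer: -2255376929/24637182 ≈ -91.544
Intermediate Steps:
-41982/141593 - 15877/z(-117, 512) = -41982/141593 - 15877/174 = -2255376929/24637182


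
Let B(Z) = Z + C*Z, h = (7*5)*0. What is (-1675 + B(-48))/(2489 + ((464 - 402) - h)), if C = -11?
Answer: -1195/2551 ≈ -0.46844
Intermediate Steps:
h = 0 (h = 35*0 = 0)
B(Z) = -10*Z (B(Z) = Z - 11*Z = -10*Z)
(-1675 + B(-48))/(2489 + ((464 - 402) - h)) = (-1675 - 10*(-48))/(2489 + ((464 - 402) - 1*0)) = (-1675 + 480)/(2489 + (62 + 0)) = -1195/(2489 + 62) = -1195/2551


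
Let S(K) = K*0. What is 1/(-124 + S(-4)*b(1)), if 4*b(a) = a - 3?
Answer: -1/124 ≈ -0.0080645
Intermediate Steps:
b(a) = -¾ + a/4 (b(a) = (a - 3)/4 = (-3 + a)/4 = -¾ + a/4)
S(K) = 0
1/(-124 + S(-4)*b(1)) = 1/(-124 + 0*(-¾ + (¼)*1)) = 1/(-124 + 0*(-¾ + ¼)) = 1/(-124 + 0*(-½)) = 1/(-124 + 0) = 1/(-124) = -1/124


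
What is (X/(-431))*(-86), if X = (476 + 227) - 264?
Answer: 37754/431 ≈ 87.596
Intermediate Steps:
X = 439 (X = 703 - 264 = 439)
(X/(-431))*(-86) = (439/(-431))*(-86) = (439*(-1/431))*(-86) = -439/431*(-86) = 37754/431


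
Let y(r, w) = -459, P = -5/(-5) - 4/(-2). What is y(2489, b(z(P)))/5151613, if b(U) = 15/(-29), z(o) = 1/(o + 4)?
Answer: -459/5151613 ≈ -8.9098e-5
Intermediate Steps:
P = 3 (P = -5*(-1/5) - 4*(-1/2) = 1 + 2 = 3)
z(o) = 1/(4 + o)
b(U) = -15/29 (b(U) = 15*(-1/29) = -15/29)
y(2489, b(z(P)))/5151613 = -459/5151613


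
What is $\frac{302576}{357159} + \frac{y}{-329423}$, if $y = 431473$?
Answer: $- \frac{54428971559}{117656389257} \approx -0.46261$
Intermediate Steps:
$\frac{302576}{357159} + \frac{y}{-329423} = \frac{302576}{357159} + \frac{431473}{-329423} = 302576 \cdot \frac{1}{357159} + 431473 \left(- \frac{1}{329423}\right) = \frac{302576}{357159} - \frac{431473}{329423} = - \frac{54428971559}{117656389257}$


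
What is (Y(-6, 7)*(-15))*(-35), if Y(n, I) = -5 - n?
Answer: 525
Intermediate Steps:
(Y(-6, 7)*(-15))*(-35) = ((-5 - 1*(-6))*(-15))*(-35) = ((-5 + 6)*(-15))*(-35) = (1*(-15))*(-35) = -15*(-35) = 525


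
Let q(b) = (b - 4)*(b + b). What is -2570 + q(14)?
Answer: -2290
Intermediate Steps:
q(b) = 2*b*(-4 + b) (q(b) = (-4 + b)*(2*b) = 2*b*(-4 + b))
-2570 + q(14) = -2570 + 2*14*(-4 + 14) = -2570 + 2*14*10 = -2570 + 280 = -2290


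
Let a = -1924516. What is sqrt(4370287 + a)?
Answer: sqrt(2445771) ≈ 1563.9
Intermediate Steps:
sqrt(4370287 + a) = sqrt(4370287 - 1924516) = sqrt(2445771)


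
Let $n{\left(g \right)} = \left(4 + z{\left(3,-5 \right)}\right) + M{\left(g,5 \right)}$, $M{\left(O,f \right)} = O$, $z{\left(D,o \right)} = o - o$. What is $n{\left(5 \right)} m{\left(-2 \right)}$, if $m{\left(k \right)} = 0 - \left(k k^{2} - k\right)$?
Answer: $54$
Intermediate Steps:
$z{\left(D,o \right)} = 0$
$n{\left(g \right)} = 4 + g$ ($n{\left(g \right)} = \left(4 + 0\right) + g = 4 + g$)
$m{\left(k \right)} = k - k^{3}$ ($m{\left(k \right)} = 0 - \left(k^{3} - k\right) = k - k^{3}$)
$n{\left(5 \right)} m{\left(-2 \right)} = \left(4 + 5\right) \left(-2 - \left(-2\right)^{3}\right) = 9 \left(-2 - -8\right) = 9 \left(-2 + 8\right) = 9 \cdot 6 = 54$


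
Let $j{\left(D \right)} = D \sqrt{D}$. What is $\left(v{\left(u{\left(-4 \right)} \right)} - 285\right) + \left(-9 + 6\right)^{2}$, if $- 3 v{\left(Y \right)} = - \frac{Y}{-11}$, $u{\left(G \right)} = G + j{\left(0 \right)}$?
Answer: $- \frac{9104}{33} \approx -275.88$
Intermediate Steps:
$j{\left(D \right)} = D^{\frac{3}{2}}$
$u{\left(G \right)} = G$ ($u{\left(G \right)} = G + 0^{\frac{3}{2}} = G + 0 = G$)
$v{\left(Y \right)} = - \frac{Y}{33}$ ($v{\left(Y \right)} = - \frac{\left(-1\right) \frac{Y}{-11}}{3} = - \frac{\left(-1\right) Y \left(- \frac{1}{11}\right)}{3} = - \frac{\left(-1\right) \left(- \frac{Y}{11}\right)}{3} = - \frac{\frac{1}{11} Y}{3} = - \frac{Y}{33}$)
$\left(v{\left(u{\left(-4 \right)} \right)} - 285\right) + \left(-9 + 6\right)^{2} = \left(\left(- \frac{1}{33}\right) \left(-4\right) - 285\right) + \left(-9 + 6\right)^{2} = \left(\frac{4}{33} - 285\right) + \left(-3\right)^{2} = - \frac{9401}{33} + 9 = - \frac{9104}{33}$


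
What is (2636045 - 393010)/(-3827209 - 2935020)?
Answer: -2243035/6762229 ≈ -0.33170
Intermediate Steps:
(2636045 - 393010)/(-3827209 - 2935020) = 2243035/(-6762229) = 2243035*(-1/6762229) = -2243035/6762229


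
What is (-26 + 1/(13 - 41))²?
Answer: 531441/784 ≈ 677.86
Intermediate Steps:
(-26 + 1/(13 - 41))² = (-26 + 1/(-28))² = (-26 - 1/28)² = (-729/28)² = 531441/784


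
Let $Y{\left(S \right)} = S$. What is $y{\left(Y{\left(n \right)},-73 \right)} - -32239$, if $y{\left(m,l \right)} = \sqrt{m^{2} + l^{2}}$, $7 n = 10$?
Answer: $32239 + \frac{\sqrt{261221}}{7} \approx 32312.0$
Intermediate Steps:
$n = \frac{10}{7}$ ($n = \frac{1}{7} \cdot 10 = \frac{10}{7} \approx 1.4286$)
$y{\left(m,l \right)} = \sqrt{l^{2} + m^{2}}$
$y{\left(Y{\left(n \right)},-73 \right)} - -32239 = \sqrt{\left(-73\right)^{2} + \left(\frac{10}{7}\right)^{2}} - -32239 = \sqrt{5329 + \frac{100}{49}} + 32239 = \sqrt{\frac{261221}{49}} + 32239 = \frac{\sqrt{261221}}{7} + 32239 = 32239 + \frac{\sqrt{261221}}{7}$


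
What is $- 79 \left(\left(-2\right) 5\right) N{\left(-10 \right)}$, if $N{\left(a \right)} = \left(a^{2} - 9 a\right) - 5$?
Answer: $146150$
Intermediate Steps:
$N{\left(a \right)} = -5 + a^{2} - 9 a$
$- 79 \left(\left(-2\right) 5\right) N{\left(-10 \right)} = - 79 \left(\left(-2\right) 5\right) \left(-5 + \left(-10\right)^{2} - -90\right) = \left(-79\right) \left(-10\right) \left(-5 + 100 + 90\right) = 790 \cdot 185 = 146150$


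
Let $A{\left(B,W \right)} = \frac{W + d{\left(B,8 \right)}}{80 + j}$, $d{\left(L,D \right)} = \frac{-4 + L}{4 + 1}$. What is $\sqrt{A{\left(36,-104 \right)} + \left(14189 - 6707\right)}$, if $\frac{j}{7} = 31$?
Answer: $\frac{\sqrt{1833196530}}{495} \approx 86.497$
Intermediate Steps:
$j = 217$ ($j = 7 \cdot 31 = 217$)
$d{\left(L,D \right)} = - \frac{4}{5} + \frac{L}{5}$ ($d{\left(L,D \right)} = \frac{-4 + L}{5} = \left(-4 + L\right) \frac{1}{5} = - \frac{4}{5} + \frac{L}{5}$)
$A{\left(B,W \right)} = - \frac{4}{1485} + \frac{W}{297} + \frac{B}{1485}$ ($A{\left(B,W \right)} = \frac{W + \left(- \frac{4}{5} + \frac{B}{5}\right)}{80 + 217} = \frac{- \frac{4}{5} + W + \frac{B}{5}}{297} = \left(- \frac{4}{5} + W + \frac{B}{5}\right) \frac{1}{297} = - \frac{4}{1485} + \frac{W}{297} + \frac{B}{1485}$)
$\sqrt{A{\left(36,-104 \right)} + \left(14189 - 6707\right)} = \sqrt{\left(- \frac{4}{1485} + \frac{1}{297} \left(-104\right) + \frac{1}{1485} \cdot 36\right) + \left(14189 - 6707\right)} = \sqrt{\left(- \frac{4}{1485} - \frac{104}{297} + \frac{4}{165}\right) + 7482} = \sqrt{- \frac{488}{1485} + 7482} = \sqrt{\frac{11110282}{1485}} = \frac{\sqrt{1833196530}}{495}$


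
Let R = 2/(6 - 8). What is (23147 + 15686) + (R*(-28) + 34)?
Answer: 38895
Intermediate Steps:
R = -1 (R = 2/(-2) = 2*(-½) = -1)
(23147 + 15686) + (R*(-28) + 34) = (23147 + 15686) + (-1*(-28) + 34) = 38833 + (28 + 34) = 38833 + 62 = 38895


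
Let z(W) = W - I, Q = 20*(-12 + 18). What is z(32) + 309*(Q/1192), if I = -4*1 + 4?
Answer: 9403/149 ≈ 63.107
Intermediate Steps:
I = 0 (I = -4 + 4 = 0)
Q = 120 (Q = 20*6 = 120)
z(W) = W (z(W) = W - 1*0 = W + 0 = W)
z(32) + 309*(Q/1192) = 32 + 309*(120/1192) = 32 + 309*(120*(1/1192)) = 32 + 309*(15/149) = 32 + 4635/149 = 9403/149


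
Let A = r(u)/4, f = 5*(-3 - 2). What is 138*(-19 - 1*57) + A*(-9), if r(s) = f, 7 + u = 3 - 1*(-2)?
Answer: -41727/4 ≈ -10432.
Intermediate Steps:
u = -2 (u = -7 + (3 - 1*(-2)) = -7 + (3 + 2) = -7 + 5 = -2)
f = -25 (f = 5*(-5) = -25)
r(s) = -25
A = -25/4 ≈ -6.2500
138*(-19 - 1*57) + A*(-9) = 138*(-19 - 1*57) - 25/4*(-9) = 138*(-19 - 57) + 225/4 = 138*(-76) + 225/4 = -10488 + 225/4 = -41727/4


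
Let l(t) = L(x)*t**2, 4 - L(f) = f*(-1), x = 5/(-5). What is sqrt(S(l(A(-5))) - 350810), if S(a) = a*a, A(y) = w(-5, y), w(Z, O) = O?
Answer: I*sqrt(345185) ≈ 587.52*I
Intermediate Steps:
A(y) = y
x = -1 (x = 5*(-1/5) = -1)
L(f) = 4 + f (L(f) = 4 - f*(-1) = 4 - (-1)*f = 4 + f)
l(t) = 3*t**2 (l(t) = (4 - 1)*t**2 = 3*t**2)
S(a) = a**2
sqrt(S(l(A(-5))) - 350810) = sqrt((3*(-5)**2)**2 - 350810) = sqrt((3*25)**2 - 350810) = sqrt(75**2 - 350810) = sqrt(5625 - 350810) = sqrt(-345185) = I*sqrt(345185)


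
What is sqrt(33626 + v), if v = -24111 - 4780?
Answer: sqrt(4735) ≈ 68.811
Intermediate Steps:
v = -28891
sqrt(33626 + v) = sqrt(33626 - 28891) = sqrt(4735)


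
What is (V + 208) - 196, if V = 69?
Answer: 81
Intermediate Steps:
(V + 208) - 196 = (69 + 208) - 196 = 277 - 196 = 81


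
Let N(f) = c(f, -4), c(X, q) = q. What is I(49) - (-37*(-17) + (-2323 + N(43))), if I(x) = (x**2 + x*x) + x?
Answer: 6549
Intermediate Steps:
N(f) = -4
I(x) = x + 2*x**2 (I(x) = (x**2 + x**2) + x = 2*x**2 + x = x + 2*x**2)
I(49) - (-37*(-17) + (-2323 + N(43))) = 49*(1 + 2*49) - (-37*(-17) + (-2323 - 4)) = 49*(1 + 98) - (629 - 2327) = 49*99 - 1*(-1698) = 4851 + 1698 = 6549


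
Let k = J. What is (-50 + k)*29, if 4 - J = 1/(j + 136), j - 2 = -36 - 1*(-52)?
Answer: -205465/154 ≈ -1334.2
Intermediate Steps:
j = 18 (j = 2 + (-36 - 1*(-52)) = 2 + (-36 + 52) = 2 + 16 = 18)
J = 615/154 (J = 4 - 1/(18 + 136) = 4 - 1/154 = 615/154 ≈ 3.9935)
k = 615/154 ≈ 3.9935
(-50 + k)*29 = (-50 + 615/154)*29 = -7085/154*29 = -205465/154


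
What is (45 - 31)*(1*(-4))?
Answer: -56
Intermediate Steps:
(45 - 31)*(1*(-4)) = 14*(-4) = -56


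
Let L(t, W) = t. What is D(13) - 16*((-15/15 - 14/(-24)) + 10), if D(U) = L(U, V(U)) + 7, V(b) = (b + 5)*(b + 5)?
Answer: -400/3 ≈ -133.33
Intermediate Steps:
V(b) = (5 + b)**2 (V(b) = (5 + b)*(5 + b) = (5 + b)**2)
D(U) = 7 + U (D(U) = U + 7 = 7 + U)
D(13) - 16*((-15/15 - 14/(-24)) + 10) = (7 + 13) - 16*((-15/15 - 14/(-24)) + 10) = 20 - 16*((-15*1/15 - 14*(-1/24)) + 10) = 20 - 16*((-1 + 7/12) + 10) = 20 - 16*(-5/12 + 10) = 20 - 16*115/12 = 20 - 460/3 = -400/3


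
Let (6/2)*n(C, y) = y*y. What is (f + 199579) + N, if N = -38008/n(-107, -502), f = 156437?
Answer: 22429335510/63001 ≈ 3.5602e+5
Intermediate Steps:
n(C, y) = y²/3 (n(C, y) = (y*y)/3 = y²/3)
N = -28506/63001 (N = -38008/((⅓)*(-502)²) = -38008/((⅓)*252004) = -38008/252004/3 = -38008*3/252004 = -28506/63001 ≈ -0.45247)
(f + 199579) + N = (156437 + 199579) - 28506/63001 = 356016 - 28506/63001 = 22429335510/63001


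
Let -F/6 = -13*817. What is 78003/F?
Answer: 26001/21242 ≈ 1.2240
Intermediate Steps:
F = 63726 (F = -(-78)*817 = -6*(-10621) = 63726)
78003/F = 78003/63726 = 78003*(1/63726) = 26001/21242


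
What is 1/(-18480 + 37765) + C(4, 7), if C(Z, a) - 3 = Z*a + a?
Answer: 732831/19285 ≈ 38.000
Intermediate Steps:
C(Z, a) = 3 + a + Z*a (C(Z, a) = 3 + (Z*a + a) = 3 + (a + Z*a) = 3 + a + Z*a)
1/(-18480 + 37765) + C(4, 7) = 1/(-18480 + 37765) + (3 + 7 + 4*7) = 1/19285 + (3 + 7 + 28) = 1/19285 + 38 = 732831/19285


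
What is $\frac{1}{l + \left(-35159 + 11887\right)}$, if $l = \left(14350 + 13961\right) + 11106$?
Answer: $\frac{1}{16145} \approx 6.1939 \cdot 10^{-5}$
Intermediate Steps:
$l = 39417$ ($l = 28311 + 11106 = 39417$)
$\frac{1}{l + \left(-35159 + 11887\right)} = \frac{1}{39417 + \left(-35159 + 11887\right)} = \frac{1}{39417 - 23272} = \frac{1}{16145}$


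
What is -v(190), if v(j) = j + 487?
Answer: -677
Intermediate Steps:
v(j) = 487 + j
-v(190) = -(487 + 190) = -1*677 = -677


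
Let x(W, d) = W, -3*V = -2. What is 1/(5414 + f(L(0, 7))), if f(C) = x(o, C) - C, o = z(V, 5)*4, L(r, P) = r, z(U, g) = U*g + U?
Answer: 1/5430 ≈ 0.00018416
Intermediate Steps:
V = 2/3 (V = -1/3*(-2) = 2/3 ≈ 0.66667)
z(U, g) = U + U*g
o = 16 (o = (2*(1 + 5)/3)*4 = ((2/3)*6)*4 = 4*4 = 16)
f(C) = 16 - C
1/(5414 + f(L(0, 7))) = 1/(5414 + (16 - 1*0)) = 1/(5414 + (16 + 0)) = 1/(5414 + 16) = 1/5430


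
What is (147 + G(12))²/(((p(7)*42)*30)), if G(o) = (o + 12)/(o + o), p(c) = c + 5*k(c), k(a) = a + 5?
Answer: 5476/21105 ≈ 0.25946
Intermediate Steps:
k(a) = 5 + a
p(c) = 25 + 6*c (p(c) = c + 5*(5 + c) = c + (25 + 5*c) = 25 + 6*c)
G(o) = (12 + o)/(2*o) (G(o) = (12 + o)/((2*o)) = (12 + o)*(1/(2*o)) = (12 + o)/(2*o))
(147 + G(12))²/(((p(7)*42)*30)) = (147 + (½)*(12 + 12)/12)²/((((25 + 6*7)*42)*30)) = (147 + (½)*(1/12)*24)²/((((25 + 42)*42)*30)) = (147 + 1)²/(((67*42)*30)) = 148²/((2814*30)) = 21904/84420 = 21904*(1/84420) = 5476/21105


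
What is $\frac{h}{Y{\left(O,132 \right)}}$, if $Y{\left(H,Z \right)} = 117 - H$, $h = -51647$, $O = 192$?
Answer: $\frac{51647}{75} \approx 688.63$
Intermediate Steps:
$\frac{h}{Y{\left(O,132 \right)}} = - \frac{51647}{117 - 192} = - \frac{51647}{-75} = \left(-51647\right) \left(- \frac{1}{75}\right) = \frac{51647}{75}$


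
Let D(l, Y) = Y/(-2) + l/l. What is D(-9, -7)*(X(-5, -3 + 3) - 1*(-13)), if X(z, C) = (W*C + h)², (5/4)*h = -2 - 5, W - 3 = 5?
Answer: 9981/50 ≈ 199.62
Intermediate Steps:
W = 8 (W = 3 + 5 = 8)
h = -28/5 (h = 4*(-2 - 5)/5 = (⅘)*(-7) = -28/5 ≈ -5.6000)
X(z, C) = (-28/5 + 8*C)² (X(z, C) = (8*C - 28/5)² = (-28/5 + 8*C)²)
D(l, Y) = 1 - Y/2 (D(l, Y) = Y*(-½) + 1 = -Y/2 + 1 = 1 - Y/2)
D(-9, -7)*(X(-5, -3 + 3) - 1*(-13)) = (1 - ½*(-7))*(16*(-7 + 10*(-3 + 3))²/25 - 1*(-13)) = (1 + 7/2)*(16*(-7 + 10*0)²/25 + 13) = 9*(16*(-7 + 0)²/25 + 13)/2 = 9*((16/25)*(-7)² + 13)/2 = 9*((16/25)*49 + 13)/2 = 9*(784/25 + 13)/2 = (9/2)*(1109/25) = 9981/50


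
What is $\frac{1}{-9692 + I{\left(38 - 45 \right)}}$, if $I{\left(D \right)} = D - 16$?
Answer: $- \frac{1}{9715} \approx -0.00010293$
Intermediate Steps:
$I{\left(D \right)} = -16 + D$
$\frac{1}{-9692 + I{\left(38 - 45 \right)}} = \frac{1}{-9692 + \left(-16 + \left(38 - 45\right)\right)} = \frac{1}{-9692 - 23} = \frac{1}{-9715} = - \frac{1}{9715}$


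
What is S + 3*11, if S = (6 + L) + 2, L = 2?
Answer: 43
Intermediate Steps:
S = 10 (S = (6 + 2) + 2 = 8 + 2 = 10)
S + 3*11 = 10 + 3*11 = 10 + 33 = 43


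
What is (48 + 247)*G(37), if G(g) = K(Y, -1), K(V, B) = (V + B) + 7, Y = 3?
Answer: 2655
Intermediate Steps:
K(V, B) = 7 + B + V (K(V, B) = (B + V) + 7 = 7 + B + V)
G(g) = 9 (G(g) = 7 - 1 + 3 = 9)
(48 + 247)*G(37) = (48 + 247)*9 = 295*9 = 2655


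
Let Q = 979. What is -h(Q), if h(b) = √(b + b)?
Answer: -√1958 ≈ -44.249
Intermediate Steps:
h(b) = √2*√b (h(b) = √(2*b) = √2*√b)
-h(Q) = -√2*√979 = -√1958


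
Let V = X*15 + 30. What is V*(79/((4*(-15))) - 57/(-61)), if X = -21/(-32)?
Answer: -118915/7808 ≈ -15.230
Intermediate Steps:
X = 21/32 (X = -21*(-1/32) = 21/32 ≈ 0.65625)
V = 1275/32 (V = (21/32)*15 + 30 = 315/32 + 30 = 1275/32 ≈ 39.844)
V*(79/((4*(-15))) - 57/(-61)) = 1275*(79/((4*(-15))) - 57/(-61))/32 = 1275*(79/(-60) - 57*(-1/61))/32 = 1275*(79*(-1/60) + 57/61)/32 = 1275*(-79/60 + 57/61)/32 = (1275/32)*(-1399/3660) = -118915/7808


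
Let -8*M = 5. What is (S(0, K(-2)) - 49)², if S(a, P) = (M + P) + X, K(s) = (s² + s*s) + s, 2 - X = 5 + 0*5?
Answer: 139129/64 ≈ 2173.9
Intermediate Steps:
M = -5/8 (M = -⅛*5 = -5/8 ≈ -0.62500)
X = -3 (X = 2 - (5 + 0*5) = 2 - (5 + 0) = 2 - 1*5 = 2 - 5 = -3)
K(s) = s + 2*s² (K(s) = (s² + s²) + s = 2*s² + s = s + 2*s²)
S(a, P) = -29/8 + P (S(a, P) = (-5/8 + P) - 3 = -29/8 + P)
(S(0, K(-2)) - 49)² = ((-29/8 - 2*(1 + 2*(-2))) - 49)² = ((-29/8 - 2*(1 - 4)) - 49)² = ((-29/8 - 2*(-3)) - 49)² = ((-29/8 + 6) - 49)² = (19/8 - 49)² = (-373/8)² = 139129/64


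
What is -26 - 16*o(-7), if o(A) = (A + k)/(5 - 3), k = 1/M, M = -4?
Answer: 32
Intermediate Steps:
k = -¼ (k = 1/(-4) = -¼ ≈ -0.25000)
o(A) = -⅛ + A/2 (o(A) = (A - ¼)/(5 - 3) = (-¼ + A)/2 = (-¼ + A)*(½) = -⅛ + A/2)
-26 - 16*o(-7) = -26 - 16*(-⅛ + (½)*(-7)) = -26 - 16*(-⅛ - 7/2) = -26 - 16*(-29/8) = -26 + 58 = 32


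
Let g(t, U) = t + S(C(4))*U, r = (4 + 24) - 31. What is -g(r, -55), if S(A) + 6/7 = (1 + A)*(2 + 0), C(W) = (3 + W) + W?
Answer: 8931/7 ≈ 1275.9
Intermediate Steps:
C(W) = 3 + 2*W
r = -3 (r = 28 - 31 = -3)
S(A) = 8/7 + 2*A (S(A) = -6/7 + (1 + A)*(2 + 0) = -6/7 + (1 + A)*2 = -6/7 + (2 + 2*A) = 8/7 + 2*A)
g(t, U) = t + 162*U/7 (g(t, U) = t + (8/7 + 2*(3 + 2*4))*U = t + (8/7 + 2*(3 + 8))*U = t + (8/7 + 2*11)*U = t + (8/7 + 22)*U = t + 162*U/7)
-g(r, -55) = -(-3 + (162/7)*(-55)) = -(-3 - 8910/7) = -1*(-8931/7) = 8931/7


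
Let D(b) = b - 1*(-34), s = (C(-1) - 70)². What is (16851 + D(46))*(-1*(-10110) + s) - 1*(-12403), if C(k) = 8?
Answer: 236267577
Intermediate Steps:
s = 3844 (s = (8 - 70)² = (-62)² = 3844)
D(b) = 34 + b (D(b) = b + 34 = 34 + b)
(16851 + D(46))*(-1*(-10110) + s) - 1*(-12403) = (16851 + (34 + 46))*(-1*(-10110) + 3844) - 1*(-12403) = (16851 + 80)*(10110 + 3844) + 12403 = 16931*13954 + 12403 = 236255174 + 12403 = 236267577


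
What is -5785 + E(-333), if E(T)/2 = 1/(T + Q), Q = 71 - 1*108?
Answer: -1070226/185 ≈ -5785.0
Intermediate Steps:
Q = -37 (Q = 71 - 108 = -37)
E(T) = 2/(-37 + T) (E(T) = 2/(T - 37) = 2/(-37 + T))
-5785 + E(-333) = -5785 + 2/(-37 - 333) = -5785 + 2/(-370) = -5785 + 2*(-1/370) = -5785 - 1/185 = -1070226/185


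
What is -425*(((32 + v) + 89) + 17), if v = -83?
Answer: -23375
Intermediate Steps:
-425*(((32 + v) + 89) + 17) = -425*(((32 - 83) + 89) + 17) = -425*((-51 + 89) + 17) = -425*(38 + 17) = -425*55 = -23375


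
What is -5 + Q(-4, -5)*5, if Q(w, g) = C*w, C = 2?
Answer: -45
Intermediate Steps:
Q(w, g) = 2*w
-5 + Q(-4, -5)*5 = -5 + (2*(-4))*5 = -5 - 8*5 = -5 - 40 = -45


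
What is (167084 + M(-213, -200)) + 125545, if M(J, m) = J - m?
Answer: 292616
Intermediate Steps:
(167084 + M(-213, -200)) + 125545 = (167084 + (-213 - 1*(-200))) + 125545 = (167084 + (-213 + 200)) + 125545 = (167084 - 13) + 125545 = 167071 + 125545 = 292616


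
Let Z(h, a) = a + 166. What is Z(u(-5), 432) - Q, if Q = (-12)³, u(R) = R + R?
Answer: 2326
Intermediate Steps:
u(R) = 2*R
Z(h, a) = 166 + a
Q = -1728
Z(u(-5), 432) - Q = (166 + 432) - 1*(-1728) = 598 + 1728 = 2326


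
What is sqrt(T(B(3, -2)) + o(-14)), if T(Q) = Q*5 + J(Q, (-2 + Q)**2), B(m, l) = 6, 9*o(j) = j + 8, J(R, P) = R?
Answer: sqrt(318)/3 ≈ 5.9442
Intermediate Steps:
o(j) = 8/9 + j/9 (o(j) = (j + 8)/9 = (8 + j)/9 = 8/9 + j/9)
T(Q) = 6*Q (T(Q) = Q*5 + Q = 5*Q + Q = 6*Q)
sqrt(T(B(3, -2)) + o(-14)) = sqrt(6*6 + (8/9 + (1/9)*(-14))) = sqrt(36 + (8/9 - 14/9)) = sqrt(36 - 2/3) = sqrt(106/3) = sqrt(318)/3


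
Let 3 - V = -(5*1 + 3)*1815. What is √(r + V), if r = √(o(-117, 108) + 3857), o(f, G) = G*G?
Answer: √(14523 + √15521) ≈ 121.03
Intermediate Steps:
o(f, G) = G²
r = √15521 (r = √(108² + 3857) = √(11664 + 3857) = √15521 ≈ 124.58)
V = 14523 (V = 3 - (-(5*1 + 3))*1815 = 3 - (-(5 + 3))*1815 = 3 - (-1*8)*1815 = 3 - (-8)*1815 = 3 - 1*(-14520) = 3 + 14520 = 14523)
√(r + V) = √(√15521 + 14523) = √(14523 + √15521)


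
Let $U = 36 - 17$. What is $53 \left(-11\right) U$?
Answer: $-11077$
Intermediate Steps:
$U = 19$
$53 \left(-11\right) U = 53 \left(-11\right) 19 = \left(-583\right) 19 = -11077$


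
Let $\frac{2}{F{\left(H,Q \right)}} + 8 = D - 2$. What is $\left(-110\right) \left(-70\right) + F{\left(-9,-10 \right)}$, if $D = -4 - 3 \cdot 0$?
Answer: $\frac{53899}{7} \approx 7699.9$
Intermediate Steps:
$D = -4$ ($D = -4 - 0 = -4 + 0 = -4$)
$F{\left(H,Q \right)} = - \frac{1}{7}$ ($F{\left(H,Q \right)} = \frac{2}{-8 - 6} = \frac{2}{-14} = 2 \left(- \frac{1}{14}\right) = - \frac{1}{7}$)
$\left(-110\right) \left(-70\right) + F{\left(-9,-10 \right)} = \left(-110\right) \left(-70\right) - \frac{1}{7} = 7700 - \frac{1}{7} = \frac{53899}{7}$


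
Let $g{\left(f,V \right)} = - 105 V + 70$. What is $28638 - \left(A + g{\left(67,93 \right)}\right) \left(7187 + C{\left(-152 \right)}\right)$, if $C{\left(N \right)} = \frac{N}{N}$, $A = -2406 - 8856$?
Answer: $150667554$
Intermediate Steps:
$A = -11262$ ($A = -2406 - 8856 = -11262$)
$C{\left(N \right)} = 1$
$g{\left(f,V \right)} = 70 - 105 V$
$28638 - \left(A + g{\left(67,93 \right)}\right) \left(7187 + C{\left(-152 \right)}\right) = 28638 - \left(-11262 + \left(70 - 9765\right)\right) \left(7187 + 1\right) = 28638 - \left(-11262 + \left(70 - 9765\right)\right) 7188 = 28638 - \left(-11262 - 9695\right) 7188 = 28638 - \left(-20957\right) 7188 = 28638 - -150638916 = 28638 + 150638916 = 150667554$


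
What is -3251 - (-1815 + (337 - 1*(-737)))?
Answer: -2510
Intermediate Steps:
-3251 - (-1815 + (337 - 1*(-737))) = -3251 - (-1815 + (337 + 737)) = -3251 - (-1815 + 1074) = -3251 - 1*(-741) = -3251 + 741 = -2510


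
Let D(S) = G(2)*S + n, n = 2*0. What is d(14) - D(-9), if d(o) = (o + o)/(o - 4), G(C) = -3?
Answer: -121/5 ≈ -24.200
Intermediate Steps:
n = 0
D(S) = -3*S (D(S) = -3*S + 0 = -3*S)
d(o) = 2*o/(-4 + o) (d(o) = (2*o)/(-4 + o) = 2*o/(-4 + o))
d(14) - D(-9) = 2*14/(-4 + 14) - (-3)*(-9) = 2*14/10 - 1*27 = 2*14*(⅒) - 27 = 14/5 - 27 = -121/5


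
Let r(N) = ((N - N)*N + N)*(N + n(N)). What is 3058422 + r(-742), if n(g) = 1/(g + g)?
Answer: 7217973/2 ≈ 3.6090e+6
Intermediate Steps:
n(g) = 1/(2*g)
r(N) = N*(N + 1/(2*N)) (r(N) = ((N - N)*N + N)*(N + 1/(2*N)) = (0*N + N)*(N + 1/(2*N)) = (0 + N)*(N + 1/(2*N)) = N*(N + 1/(2*N)))
3058422 + r(-742) = 3058422 + (1/2 + (-742)**2) = 3058422 + (1/2 + 550564) = 3058422 + 1101129/2 = 7217973/2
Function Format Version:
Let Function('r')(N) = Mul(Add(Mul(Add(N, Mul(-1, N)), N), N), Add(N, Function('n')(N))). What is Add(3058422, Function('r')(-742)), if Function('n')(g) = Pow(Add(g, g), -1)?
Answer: Rational(7217973, 2) ≈ 3.6090e+6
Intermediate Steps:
Function('n')(g) = Mul(Rational(1, 2), Pow(g, -1)) (Function('n')(g) = Pow(Mul(2, g), -1) = Mul(Rational(1, 2), Pow(g, -1)))
Function('r')(N) = Mul(N, Add(N, Mul(Rational(1, 2), Pow(N, -1)))) (Function('r')(N) = Mul(Add(Mul(Add(N, Mul(-1, N)), N), N), Add(N, Mul(Rational(1, 2), Pow(N, -1)))) = Mul(Add(Mul(0, N), N), Add(N, Mul(Rational(1, 2), Pow(N, -1)))) = Mul(Add(0, N), Add(N, Mul(Rational(1, 2), Pow(N, -1)))) = Mul(N, Add(N, Mul(Rational(1, 2), Pow(N, -1)))))
Add(3058422, Function('r')(-742)) = Add(3058422, Add(Rational(1, 2), Pow(-742, 2))) = Add(3058422, Add(Rational(1, 2), 550564)) = Add(3058422, Rational(1101129, 2)) = Rational(7217973, 2)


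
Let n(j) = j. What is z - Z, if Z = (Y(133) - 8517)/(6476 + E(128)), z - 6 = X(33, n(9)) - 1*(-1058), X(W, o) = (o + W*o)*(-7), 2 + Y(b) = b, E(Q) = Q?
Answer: -3555363/3302 ≈ -1076.7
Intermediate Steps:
Y(b) = -2 + b
X(W, o) = -7*o - 7*W*o
z = -1078 (z = 6 + (-7*9*(1 + 33) - 1*(-1058)) = 6 + (-7*9*34 + 1058) = 6 + (-2142 + 1058) = 6 - 1084 = -1078)
Z = -4193/3302 (Z = ((-2 + 133) - 8517)/(6476 + 128) = (131 - 8517)/6604 = -8386*1/6604 = -4193/3302 ≈ -1.2698)
z - Z = -1078 - 1*(-4193/3302) = -1078 + 4193/3302 = -3555363/3302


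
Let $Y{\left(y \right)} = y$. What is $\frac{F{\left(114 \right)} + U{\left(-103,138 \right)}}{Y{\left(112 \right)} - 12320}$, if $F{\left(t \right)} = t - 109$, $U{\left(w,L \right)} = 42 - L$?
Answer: $\frac{13}{1744} \approx 0.0074541$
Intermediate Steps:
$F{\left(t \right)} = -109 + t$
$\frac{F{\left(114 \right)} + U{\left(-103,138 \right)}}{Y{\left(112 \right)} - 12320} = \frac{\left(-109 + 114\right) + \left(42 - 138\right)}{112 - 12320} = \frac{5 + \left(42 - 138\right)}{-12208} = \left(5 - 96\right) \left(- \frac{1}{12208}\right) = \left(-91\right) \left(- \frac{1}{12208}\right) = \frac{13}{1744}$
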